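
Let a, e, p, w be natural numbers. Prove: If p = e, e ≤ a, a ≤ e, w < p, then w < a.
From e ≤ a and a ≤ e, e = a. Because p = e, p = a. w < p, so w < a.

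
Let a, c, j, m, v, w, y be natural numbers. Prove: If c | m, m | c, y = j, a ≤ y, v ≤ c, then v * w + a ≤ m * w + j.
c | m and m | c, so c = m. v ≤ c, so v ≤ m. Then v * w ≤ m * w. Because y = j and a ≤ y, a ≤ j. v * w ≤ m * w, so v * w + a ≤ m * w + j.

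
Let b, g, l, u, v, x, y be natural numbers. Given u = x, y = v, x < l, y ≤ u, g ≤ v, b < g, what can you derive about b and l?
b < l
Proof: From b < g and g ≤ v, b < v. u = x and y ≤ u, thus y ≤ x. Since x < l, y < l. Since y = v, v < l. From b < v, b < l.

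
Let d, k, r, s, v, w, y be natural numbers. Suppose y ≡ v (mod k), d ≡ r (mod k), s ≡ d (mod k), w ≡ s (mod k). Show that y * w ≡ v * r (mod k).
w ≡ s (mod k) and s ≡ d (mod k), hence w ≡ d (mod k). d ≡ r (mod k), so w ≡ r (mod k). Combined with y ≡ v (mod k), by multiplying congruences, y * w ≡ v * r (mod k).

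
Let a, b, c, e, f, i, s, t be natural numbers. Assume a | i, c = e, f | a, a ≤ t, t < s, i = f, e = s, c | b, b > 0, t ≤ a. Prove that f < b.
From t ≤ a and a ≤ t, t = a. Since i = f and a | i, a | f. From f | a, a = f. Since t = a, t = f. From c = e and c | b, e | b. e = s, so s | b. b > 0, so s ≤ b. From t < s, t < b. Since t = f, f < b.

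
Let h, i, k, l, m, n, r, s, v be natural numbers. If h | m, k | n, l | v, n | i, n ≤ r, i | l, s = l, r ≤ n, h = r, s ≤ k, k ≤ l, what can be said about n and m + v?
n | m + v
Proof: From r ≤ n and n ≤ r, r = n. Since h = r, h = n. h | m, so n | m. s = l and s ≤ k, hence l ≤ k. Since k ≤ l, k = l. k | n, so l | n. n | i and i | l, therefore n | l. Since l | n, l = n. l | v, so n | v. Since n | m, n | m + v.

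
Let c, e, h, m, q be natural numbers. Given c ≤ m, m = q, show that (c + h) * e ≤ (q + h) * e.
Since m = q and c ≤ m, c ≤ q. Then c + h ≤ q + h. Then (c + h) * e ≤ (q + h) * e.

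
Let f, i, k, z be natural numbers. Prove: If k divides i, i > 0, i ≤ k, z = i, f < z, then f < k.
k divides i and i > 0, so k ≤ i. i ≤ k, so i = k. Because z = i, z = k. From f < z, f < k.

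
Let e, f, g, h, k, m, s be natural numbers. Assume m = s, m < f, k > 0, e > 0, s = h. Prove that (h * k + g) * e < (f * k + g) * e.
Because m = s and s = h, m = h. m < f, so h < f. Combined with k > 0, by multiplying by a positive, h * k < f * k. Then h * k + g < f * k + g. Combining with e > 0, by multiplying by a positive, (h * k + g) * e < (f * k + g) * e.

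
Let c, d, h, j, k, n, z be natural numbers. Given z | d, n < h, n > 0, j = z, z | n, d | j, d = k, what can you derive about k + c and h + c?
k + c < h + c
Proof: j = z and d | j, thus d | z. z | d, so z = d. d = k, so z = k. Since z | n, k | n. Since n > 0, k ≤ n. Since n < h, k < h. Then k + c < h + c.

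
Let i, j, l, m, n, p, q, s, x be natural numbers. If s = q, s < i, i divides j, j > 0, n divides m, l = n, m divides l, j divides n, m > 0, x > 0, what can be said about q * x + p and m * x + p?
q * x + p < m * x + p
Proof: Because s = q and s < i, q < i. i divides j and j > 0, hence i ≤ j. Because q < i, q < j. From l = n and m divides l, m divides n. Because n divides m, n = m. j divides n, so j divides m. m > 0, so j ≤ m. q < j, so q < m. Since x > 0, by multiplying by a positive, q * x < m * x. Then q * x + p < m * x + p.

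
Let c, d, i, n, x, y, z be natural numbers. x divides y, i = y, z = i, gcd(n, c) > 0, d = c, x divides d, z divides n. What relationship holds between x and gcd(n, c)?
x ≤ gcd(n, c)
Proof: z = i and z divides n, therefore i divides n. Since i = y, y divides n. From x divides y, x divides n. d = c and x divides d, hence x divides c. Since x divides n, x divides gcd(n, c). Because gcd(n, c) > 0, x ≤ gcd(n, c).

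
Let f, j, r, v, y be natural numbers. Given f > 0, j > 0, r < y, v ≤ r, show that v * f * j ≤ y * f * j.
v ≤ r and r < y, so v < y. f > 0, so v * f < y * f. Since j > 0, v * f * j < y * f * j. Then v * f * j ≤ y * f * j.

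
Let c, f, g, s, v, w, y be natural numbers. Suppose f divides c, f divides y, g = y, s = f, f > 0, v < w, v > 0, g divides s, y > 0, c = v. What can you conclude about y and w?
y < w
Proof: f divides y and y > 0, therefore f ≤ y. g = y and g divides s, so y divides s. Since s = f, y divides f. Since f > 0, y ≤ f. Since f ≤ y, f = y. c = v and f divides c, thus f divides v. From v > 0, f ≤ v. Since v < w, f < w. Since f = y, y < w.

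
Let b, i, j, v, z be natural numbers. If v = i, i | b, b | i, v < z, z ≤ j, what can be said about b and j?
b < j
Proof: From i | b and b | i, i = b. Since v = i, v = b. From v < z and z ≤ j, v < j. v = b, so b < j.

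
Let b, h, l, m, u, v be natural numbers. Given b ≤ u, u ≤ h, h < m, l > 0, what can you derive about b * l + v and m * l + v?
b * l + v < m * l + v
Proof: Since b ≤ u and u ≤ h, b ≤ h. Since h < m, b < m. Because l > 0, b * l < m * l. Then b * l + v < m * l + v.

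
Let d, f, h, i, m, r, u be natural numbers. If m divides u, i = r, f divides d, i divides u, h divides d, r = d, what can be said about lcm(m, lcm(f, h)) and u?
lcm(m, lcm(f, h)) divides u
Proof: f divides d and h divides d, therefore lcm(f, h) divides d. i = r and r = d, hence i = d. Because i divides u, d divides u. Because lcm(f, h) divides d, lcm(f, h) divides u. Since m divides u, lcm(m, lcm(f, h)) divides u.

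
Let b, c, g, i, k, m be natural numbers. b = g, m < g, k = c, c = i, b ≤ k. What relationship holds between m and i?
m < i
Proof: k = c and b ≤ k, so b ≤ c. b = g, so g ≤ c. Since m < g, m < c. Since c = i, m < i.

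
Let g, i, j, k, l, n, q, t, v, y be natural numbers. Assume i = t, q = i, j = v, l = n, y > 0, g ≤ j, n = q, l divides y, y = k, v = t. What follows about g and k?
g ≤ k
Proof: j = v and g ≤ j, so g ≤ v. Since v = t, g ≤ t. n = q and q = i, therefore n = i. From i = t, n = t. l = n and l divides y, therefore n divides y. y > 0, so n ≤ y. n = t, so t ≤ y. From y = k, t ≤ k. Since g ≤ t, g ≤ k.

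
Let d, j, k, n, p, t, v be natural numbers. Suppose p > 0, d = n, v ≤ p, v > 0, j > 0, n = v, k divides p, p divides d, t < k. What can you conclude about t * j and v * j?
t * j < v * j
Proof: d = n and n = v, hence d = v. Since p divides d, p divides v. v > 0, so p ≤ v. v ≤ p, so p = v. From k divides p and p > 0, k ≤ p. Since p = v, k ≤ v. Since t < k, t < v. Since j > 0, by multiplying by a positive, t * j < v * j.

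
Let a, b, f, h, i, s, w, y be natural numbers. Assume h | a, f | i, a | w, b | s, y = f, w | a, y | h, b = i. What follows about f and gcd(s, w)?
f | gcd(s, w)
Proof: Since b = i and b | s, i | s. Since f | i, f | s. From a | w and w | a, a = w. y | h and h | a, therefore y | a. y = f, so f | a. a = w, so f | w. Since f | s, f | gcd(s, w).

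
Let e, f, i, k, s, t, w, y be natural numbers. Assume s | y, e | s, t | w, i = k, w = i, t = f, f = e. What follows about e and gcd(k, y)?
e | gcd(k, y)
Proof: From w = i and t | w, t | i. Since t = f, f | i. Since i = k, f | k. f = e, so e | k. From e | s and s | y, e | y. e | k, so e | gcd(k, y).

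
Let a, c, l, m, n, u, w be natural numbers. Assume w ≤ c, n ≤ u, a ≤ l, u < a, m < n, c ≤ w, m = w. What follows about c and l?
c < l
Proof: w ≤ c and c ≤ w, thus w = c. m < n and n ≤ u, therefore m < u. u < a and a ≤ l, thus u < l. From m < u, m < l. m = w, so w < l. From w = c, c < l.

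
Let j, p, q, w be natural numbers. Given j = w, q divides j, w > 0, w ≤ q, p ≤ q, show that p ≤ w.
j = w and q divides j, so q divides w. w > 0, so q ≤ w. w ≤ q, so q = w. From p ≤ q, p ≤ w.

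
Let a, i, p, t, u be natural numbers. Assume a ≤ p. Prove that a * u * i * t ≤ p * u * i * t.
a ≤ p. By multiplying by a non-negative, a * u ≤ p * u. By multiplying by a non-negative, a * u * i ≤ p * u * i. By multiplying by a non-negative, a * u * i * t ≤ p * u * i * t.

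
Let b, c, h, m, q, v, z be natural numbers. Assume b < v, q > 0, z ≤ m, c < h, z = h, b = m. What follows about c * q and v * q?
c * q < v * q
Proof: z = h and z ≤ m, therefore h ≤ m. c < h, so c < m. b = m and b < v, so m < v. From c < m, c < v. From q > 0, by multiplying by a positive, c * q < v * q.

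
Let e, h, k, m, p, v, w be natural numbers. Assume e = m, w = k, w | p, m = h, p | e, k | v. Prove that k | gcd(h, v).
Because w = k and w | p, k | p. Because e = m and p | e, p | m. Because m = h, p | h. k | p, so k | h. k | v, so k | gcd(h, v).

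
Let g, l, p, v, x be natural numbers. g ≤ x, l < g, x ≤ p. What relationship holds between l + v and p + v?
l + v < p + v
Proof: From g ≤ x and x ≤ p, g ≤ p. Since l < g, l < p. Then l + v < p + v.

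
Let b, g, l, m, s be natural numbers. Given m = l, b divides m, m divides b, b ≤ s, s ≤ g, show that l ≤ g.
b divides m and m divides b, thus b = m. Because b ≤ s, m ≤ s. s ≤ g, so m ≤ g. Since m = l, l ≤ g.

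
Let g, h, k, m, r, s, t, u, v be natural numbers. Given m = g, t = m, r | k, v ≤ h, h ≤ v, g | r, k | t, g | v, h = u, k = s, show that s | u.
Since v ≤ h and h ≤ v, v = h. Because h = u, v = u. g | r and r | k, thus g | k. t = m and k | t, therefore k | m. m = g, so k | g. Since g | k, g = k. Since g | v, k | v. Since v = u, k | u. Since k = s, s | u.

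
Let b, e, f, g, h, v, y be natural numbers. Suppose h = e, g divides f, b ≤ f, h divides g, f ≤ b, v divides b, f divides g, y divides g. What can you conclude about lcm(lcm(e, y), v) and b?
lcm(lcm(e, y), v) divides b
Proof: g divides f and f divides g, hence g = f. f ≤ b and b ≤ f, so f = b. g = f, so g = b. Because h = e and h divides g, e divides g. Since y divides g, lcm(e, y) divides g. Since g = b, lcm(e, y) divides b. Since v divides b, lcm(lcm(e, y), v) divides b.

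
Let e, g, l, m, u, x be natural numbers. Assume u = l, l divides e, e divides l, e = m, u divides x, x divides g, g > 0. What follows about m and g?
m ≤ g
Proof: l divides e and e divides l, so l = e. Since u = l, u = e. e = m, so u = m. u divides x and x divides g, thus u divides g. g > 0, so u ≤ g. u = m, so m ≤ g.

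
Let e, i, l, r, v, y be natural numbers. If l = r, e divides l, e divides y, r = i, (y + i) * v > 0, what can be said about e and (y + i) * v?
e ≤ (y + i) * v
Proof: l = r and r = i, hence l = i. Since e divides l, e divides i. Since e divides y, e divides y + i. Then e divides (y + i) * v. (y + i) * v > 0, so e ≤ (y + i) * v.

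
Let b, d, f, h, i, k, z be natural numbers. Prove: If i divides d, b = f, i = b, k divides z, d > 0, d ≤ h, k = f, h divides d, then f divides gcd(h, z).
Since h divides d and d > 0, h ≤ d. Since d ≤ h, d = h. Because i = b and i divides d, b divides d. b = f, so f divides d. d = h, so f divides h. Since k = f and k divides z, f divides z. Since f divides h, f divides gcd(h, z).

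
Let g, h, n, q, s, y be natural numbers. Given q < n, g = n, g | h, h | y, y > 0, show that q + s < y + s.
g | h and h | y, so g | y. g = n, so n | y. y > 0, so n ≤ y. Since q < n, q < y. Then q + s < y + s.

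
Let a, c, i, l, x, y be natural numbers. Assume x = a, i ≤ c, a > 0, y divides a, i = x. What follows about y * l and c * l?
y * l ≤ c * l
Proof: y divides a and a > 0, thus y ≤ a. From i = x and x = a, i = a. i ≤ c, so a ≤ c. Since y ≤ a, y ≤ c. By multiplying by a non-negative, y * l ≤ c * l.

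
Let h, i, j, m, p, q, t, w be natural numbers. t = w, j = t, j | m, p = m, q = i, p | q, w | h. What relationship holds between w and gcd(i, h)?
w | gcd(i, h)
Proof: j = t and j | m, hence t | m. Since t = w, w | m. Since q = i and p | q, p | i. Since p = m, m | i. Since w | m, w | i. w | h, so w | gcd(i, h).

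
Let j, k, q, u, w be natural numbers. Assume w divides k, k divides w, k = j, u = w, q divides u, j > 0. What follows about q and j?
q ≤ j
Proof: Since w divides k and k divides w, w = k. From k = j, w = j. From u = w and q divides u, q divides w. w = j, so q divides j. Since j > 0, q ≤ j.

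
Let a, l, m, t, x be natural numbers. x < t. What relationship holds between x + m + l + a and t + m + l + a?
x + m + l + a < t + m + l + a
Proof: x < t, hence x + m < t + m. Then x + m + l < t + m + l. Then x + m + l + a < t + m + l + a.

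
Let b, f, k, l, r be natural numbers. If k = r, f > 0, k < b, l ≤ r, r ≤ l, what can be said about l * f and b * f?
l * f < b * f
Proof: r ≤ l and l ≤ r, so r = l. k = r, so k = l. Since k < b, l < b. From f > 0, by multiplying by a positive, l * f < b * f.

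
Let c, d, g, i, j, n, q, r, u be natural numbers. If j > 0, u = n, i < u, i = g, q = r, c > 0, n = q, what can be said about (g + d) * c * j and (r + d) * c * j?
(g + d) * c * j < (r + d) * c * j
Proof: Because n = q and q = r, n = r. Because u = n and i < u, i < n. From i = g, g < n. From n = r, g < r. Then g + d < r + d. Using c > 0, by multiplying by a positive, (g + d) * c < (r + d) * c. Using j > 0, by multiplying by a positive, (g + d) * c * j < (r + d) * c * j.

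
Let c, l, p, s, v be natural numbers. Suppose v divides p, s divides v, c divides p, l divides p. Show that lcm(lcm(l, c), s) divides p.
l divides p and c divides p, so lcm(l, c) divides p. s divides v and v divides p, thus s divides p. Since lcm(l, c) divides p, lcm(lcm(l, c), s) divides p.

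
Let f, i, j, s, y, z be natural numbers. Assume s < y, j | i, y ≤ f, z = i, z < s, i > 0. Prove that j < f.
j | i and i > 0, hence j ≤ i. From s < y and y ≤ f, s < f. z < s, so z < f. Since z = i, i < f. Since j ≤ i, j < f.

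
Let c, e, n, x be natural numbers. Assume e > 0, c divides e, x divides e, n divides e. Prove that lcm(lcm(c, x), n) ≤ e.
From c divides e and x divides e, lcm(c, x) divides e. Since n divides e, lcm(lcm(c, x), n) divides e. e > 0, so lcm(lcm(c, x), n) ≤ e.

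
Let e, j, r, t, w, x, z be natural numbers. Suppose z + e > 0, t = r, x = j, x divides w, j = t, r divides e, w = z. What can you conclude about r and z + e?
r ≤ z + e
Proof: j = t and t = r, hence j = r. x = j and x divides w, thus j divides w. w = z, so j divides z. Since j = r, r divides z. r divides e, so r divides z + e. z + e > 0, so r ≤ z + e.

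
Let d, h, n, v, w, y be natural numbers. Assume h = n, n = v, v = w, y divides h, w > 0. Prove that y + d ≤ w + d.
Since n = v and v = w, n = w. Because h = n, h = w. Since y divides h, y divides w. w > 0, so y ≤ w. Then y + d ≤ w + d.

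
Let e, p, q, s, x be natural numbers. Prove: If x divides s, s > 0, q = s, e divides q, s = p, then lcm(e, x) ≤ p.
q = s and e divides q, thus e divides s. Since x divides s, lcm(e, x) divides s. Since s > 0, lcm(e, x) ≤ s. Because s = p, lcm(e, x) ≤ p.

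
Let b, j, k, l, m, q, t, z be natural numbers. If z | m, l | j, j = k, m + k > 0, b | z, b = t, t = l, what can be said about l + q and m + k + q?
l + q ≤ m + k + q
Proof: b = t and b | z, thus t | z. t = l, so l | z. Since z | m, l | m. j = k and l | j, so l | k. l | m, so l | m + k. m + k > 0, so l ≤ m + k. Then l + q ≤ m + k + q.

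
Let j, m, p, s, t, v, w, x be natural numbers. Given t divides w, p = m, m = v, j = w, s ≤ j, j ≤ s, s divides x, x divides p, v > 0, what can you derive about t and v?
t ≤ v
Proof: p = m and m = v, hence p = v. s ≤ j and j ≤ s, therefore s = j. s divides x, so j divides x. Since x divides p, j divides p. From j = w, w divides p. p = v, so w divides v. t divides w, so t divides v. v > 0, so t ≤ v.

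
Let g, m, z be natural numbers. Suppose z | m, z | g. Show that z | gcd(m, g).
From z | m and z | g, because common divisors divide the gcd, z | gcd(m, g).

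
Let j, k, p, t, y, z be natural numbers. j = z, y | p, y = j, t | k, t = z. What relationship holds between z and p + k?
z | p + k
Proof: y = j and y | p, hence j | p. Since j = z, z | p. t = z and t | k, thus z | k. Since z | p, z | p + k.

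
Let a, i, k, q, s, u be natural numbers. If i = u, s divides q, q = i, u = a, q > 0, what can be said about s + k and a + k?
s + k ≤ a + k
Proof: Because q = i and i = u, q = u. u = a, so q = a. s divides q and q > 0, so s ≤ q. Since q = a, s ≤ a. Then s + k ≤ a + k.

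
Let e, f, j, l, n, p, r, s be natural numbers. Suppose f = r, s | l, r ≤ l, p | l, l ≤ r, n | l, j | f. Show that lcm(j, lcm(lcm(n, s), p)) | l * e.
From r ≤ l and l ≤ r, r = l. f = r, so f = l. Because j | f, j | l. n | l and s | l, therefore lcm(n, s) | l. p | l, so lcm(lcm(n, s), p) | l. j | l, so lcm(j, lcm(lcm(n, s), p)) | l. Then lcm(j, lcm(lcm(n, s), p)) | l * e.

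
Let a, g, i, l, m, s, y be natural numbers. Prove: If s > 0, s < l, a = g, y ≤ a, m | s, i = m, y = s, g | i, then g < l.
y = s and y ≤ a, so s ≤ a. From a = g, s ≤ g. From i = m and g | i, g | m. Since m | s, g | s. Since s > 0, g ≤ s. s ≤ g, so s = g. s < l, so g < l.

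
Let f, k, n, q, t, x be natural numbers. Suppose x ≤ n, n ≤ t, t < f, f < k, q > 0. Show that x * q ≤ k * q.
From n ≤ t and t < f, n < f. Since f < k, n < k. Because x ≤ n, x < k. Since q > 0, x * q < k * q. Then x * q ≤ k * q.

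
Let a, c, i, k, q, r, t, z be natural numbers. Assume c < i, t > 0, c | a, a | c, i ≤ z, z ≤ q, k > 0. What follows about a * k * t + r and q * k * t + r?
a * k * t + r < q * k * t + r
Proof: From c | a and a | c, c = a. From c < i, a < i. i ≤ z and z ≤ q, thus i ≤ q. a < i, so a < q. Since k > 0, a * k < q * k. Since t > 0, a * k * t < q * k * t. Then a * k * t + r < q * k * t + r.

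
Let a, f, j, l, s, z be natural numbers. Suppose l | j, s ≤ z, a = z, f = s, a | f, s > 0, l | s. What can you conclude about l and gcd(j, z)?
l | gcd(j, z)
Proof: f = s and a | f, hence a | s. a = z, so z | s. Since s > 0, z ≤ s. s ≤ z, so s = z. l | s, so l | z. Since l | j, l | gcd(j, z).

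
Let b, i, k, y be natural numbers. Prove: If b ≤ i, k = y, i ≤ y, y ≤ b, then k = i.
y ≤ b and b ≤ i, so y ≤ i. i ≤ y, so y = i. Since k = y, k = i.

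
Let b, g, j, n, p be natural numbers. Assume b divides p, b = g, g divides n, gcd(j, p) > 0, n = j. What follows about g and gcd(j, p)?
g ≤ gcd(j, p)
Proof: Since n = j and g divides n, g divides j. b = g and b divides p, thus g divides p. Since g divides j, g divides gcd(j, p). Because gcd(j, p) > 0, g ≤ gcd(j, p).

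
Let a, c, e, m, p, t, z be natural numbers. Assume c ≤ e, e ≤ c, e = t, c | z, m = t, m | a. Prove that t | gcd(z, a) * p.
c ≤ e and e ≤ c, thus c = e. From e = t, c = t. Since c | z, t | z. m = t and m | a, therefore t | a. Since t | z, t | gcd(z, a). Then t | gcd(z, a) * p.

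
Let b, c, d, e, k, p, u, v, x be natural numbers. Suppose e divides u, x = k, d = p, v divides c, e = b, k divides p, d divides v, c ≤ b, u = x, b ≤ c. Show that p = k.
d = p and d divides v, so p divides v. u = x and x = k, therefore u = k. b ≤ c and c ≤ b, hence b = c. Since e = b, e = c. Since e divides u, c divides u. v divides c, so v divides u. Since u = k, v divides k. Because p divides v, p divides k. Since k divides p, p = k.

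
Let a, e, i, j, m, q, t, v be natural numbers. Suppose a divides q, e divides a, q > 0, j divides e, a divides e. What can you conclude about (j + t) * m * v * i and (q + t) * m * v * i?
(j + t) * m * v * i ≤ (q + t) * m * v * i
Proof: a divides e and e divides a, therefore a = e. a divides q, so e divides q. j divides e, so j divides q. q > 0, so j ≤ q. Then j + t ≤ q + t. By multiplying by a non-negative, (j + t) * m ≤ (q + t) * m. By multiplying by a non-negative, (j + t) * m * v ≤ (q + t) * m * v. By multiplying by a non-negative, (j + t) * m * v * i ≤ (q + t) * m * v * i.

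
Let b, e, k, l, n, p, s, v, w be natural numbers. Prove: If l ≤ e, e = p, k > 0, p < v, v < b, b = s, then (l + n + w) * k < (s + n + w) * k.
e = p and l ≤ e, thus l ≤ p. b = s and v < b, therefore v < s. Since p < v, p < s. l ≤ p, so l < s. Then l + n < s + n. Then l + n + w < s + n + w. Since k > 0, by multiplying by a positive, (l + n + w) * k < (s + n + w) * k.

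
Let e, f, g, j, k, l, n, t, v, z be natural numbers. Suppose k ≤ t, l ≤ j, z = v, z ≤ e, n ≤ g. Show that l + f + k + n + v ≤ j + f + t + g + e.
l ≤ j, thus l + f ≤ j + f. From k ≤ t, l + f + k ≤ j + f + t. z = v and z ≤ e, so v ≤ e. Since n ≤ g, n + v ≤ g + e. Because l + f + k ≤ j + f + t, l + f + k + n + v ≤ j + f + t + g + e.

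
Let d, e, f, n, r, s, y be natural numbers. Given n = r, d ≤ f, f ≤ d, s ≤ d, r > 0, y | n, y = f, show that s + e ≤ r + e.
Since f ≤ d and d ≤ f, f = d. y = f, so y = d. From n = r and y | n, y | r. From y = d, d | r. From r > 0, d ≤ r. Since s ≤ d, s ≤ r. Then s + e ≤ r + e.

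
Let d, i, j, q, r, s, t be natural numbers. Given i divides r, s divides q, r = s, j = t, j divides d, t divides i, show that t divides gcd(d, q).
j = t and j divides d, therefore t divides d. From t divides i and i divides r, t divides r. Since r = s, t divides s. Since s divides q, t divides q. Because t divides d, t divides gcd(d, q).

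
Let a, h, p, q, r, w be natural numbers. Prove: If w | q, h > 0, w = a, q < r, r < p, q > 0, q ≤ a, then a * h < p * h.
w = a and w | q, therefore a | q. q > 0, so a ≤ q. Since q ≤ a, q = a. q < r, so a < r. Since r < p, a < p. h > 0, so a * h < p * h.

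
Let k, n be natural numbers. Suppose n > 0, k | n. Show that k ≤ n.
k | n and n > 0. By divisors are at most what they divide, k ≤ n.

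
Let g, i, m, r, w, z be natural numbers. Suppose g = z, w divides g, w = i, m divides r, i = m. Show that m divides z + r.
g = z and w divides g, thus w divides z. Since w = i, i divides z. i = m, so m divides z. m divides r, so m divides z + r.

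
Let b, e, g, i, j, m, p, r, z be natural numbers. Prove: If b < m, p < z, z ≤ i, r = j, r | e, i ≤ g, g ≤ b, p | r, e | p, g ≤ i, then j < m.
r | e and e | p, so r | p. Since p | r, p = r. r = j, so p = j. i ≤ g and g ≤ i, therefore i = g. z ≤ i, so z ≤ g. p < z, so p < g. From g ≤ b, p < b. b < m, so p < m. Since p = j, j < m.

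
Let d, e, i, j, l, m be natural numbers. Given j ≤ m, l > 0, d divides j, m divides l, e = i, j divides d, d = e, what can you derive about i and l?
i ≤ l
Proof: Since j divides d and d divides j, j = d. Since d = e, j = e. Since j ≤ m, e ≤ m. Since e = i, i ≤ m. Since m divides l and l > 0, m ≤ l. Because i ≤ m, i ≤ l.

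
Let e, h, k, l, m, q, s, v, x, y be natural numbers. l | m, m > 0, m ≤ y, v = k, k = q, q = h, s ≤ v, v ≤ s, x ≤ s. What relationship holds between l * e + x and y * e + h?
l * e + x ≤ y * e + h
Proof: l | m and m > 0, hence l ≤ m. m ≤ y, so l ≤ y. Then l * e ≤ y * e. v = k and k = q, so v = q. Since q = h, v = h. Because s ≤ v and v ≤ s, s = v. Because x ≤ s, x ≤ v. v = h, so x ≤ h. l * e ≤ y * e, so l * e + x ≤ y * e + h.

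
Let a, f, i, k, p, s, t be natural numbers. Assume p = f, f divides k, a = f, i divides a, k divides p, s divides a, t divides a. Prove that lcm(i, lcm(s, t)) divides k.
Since p = f and k divides p, k divides f. Since f divides k, f = k. Since a = f, a = k. Because s divides a and t divides a, lcm(s, t) divides a. i divides a, so lcm(i, lcm(s, t)) divides a. From a = k, lcm(i, lcm(s, t)) divides k.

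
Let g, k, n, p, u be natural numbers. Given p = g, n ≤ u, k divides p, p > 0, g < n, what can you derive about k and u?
k < u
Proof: k divides p and p > 0, therefore k ≤ p. p = g, so k ≤ g. g < n and n ≤ u, therefore g < u. k ≤ g, so k < u.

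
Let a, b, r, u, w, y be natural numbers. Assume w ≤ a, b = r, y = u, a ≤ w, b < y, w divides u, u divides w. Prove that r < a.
u divides w and w divides u, so u = w. Because y = u, y = w. Since w ≤ a and a ≤ w, w = a. y = w, so y = a. b = r and b < y, thus r < y. y = a, so r < a.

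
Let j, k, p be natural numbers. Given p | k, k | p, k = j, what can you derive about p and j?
p = j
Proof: Since p | k and k | p, p = k. k = j, so p = j.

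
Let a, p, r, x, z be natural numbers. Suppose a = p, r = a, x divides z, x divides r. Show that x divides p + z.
r = a and x divides r, thus x divides a. a = p, so x divides p. Since x divides z, x divides p + z.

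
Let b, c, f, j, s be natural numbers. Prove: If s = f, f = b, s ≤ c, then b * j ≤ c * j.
From s = f and f = b, s = b. Since s ≤ c, b ≤ c. By multiplying by a non-negative, b * j ≤ c * j.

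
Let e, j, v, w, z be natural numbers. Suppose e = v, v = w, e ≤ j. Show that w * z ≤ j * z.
e = v and v = w, therefore e = w. Since e ≤ j, w ≤ j. By multiplying by a non-negative, w * z ≤ j * z.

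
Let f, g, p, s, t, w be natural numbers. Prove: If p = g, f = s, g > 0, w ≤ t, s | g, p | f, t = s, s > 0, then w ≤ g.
s | g and g > 0, hence s ≤ g. p = g and p | f, thus g | f. Because f = s, g | s. Since s > 0, g ≤ s. Since s ≤ g, s = g. Since t = s and w ≤ t, w ≤ s. s = g, so w ≤ g.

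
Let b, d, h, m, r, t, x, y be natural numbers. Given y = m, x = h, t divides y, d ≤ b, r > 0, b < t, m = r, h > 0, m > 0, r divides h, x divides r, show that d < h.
d ≤ b and b < t, hence d < t. From r divides h and h > 0, r ≤ h. From x = h and x divides r, h divides r. r > 0, so h ≤ r. Since r ≤ h, r = h. From m = r, m = h. y = m and t divides y, so t divides m. Since m > 0, t ≤ m. Because m = h, t ≤ h. Since d < t, d < h.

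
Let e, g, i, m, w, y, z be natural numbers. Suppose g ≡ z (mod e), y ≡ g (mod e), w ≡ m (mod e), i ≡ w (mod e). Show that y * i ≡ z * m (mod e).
y ≡ g (mod e) and g ≡ z (mod e), thus y ≡ z (mod e). Because i ≡ w (mod e) and w ≡ m (mod e), i ≡ m (mod e). Combining with y ≡ z (mod e), by multiplying congruences, y * i ≡ z * m (mod e).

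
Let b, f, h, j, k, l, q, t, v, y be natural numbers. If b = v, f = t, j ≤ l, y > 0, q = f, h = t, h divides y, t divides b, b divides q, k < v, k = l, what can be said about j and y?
j < y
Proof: k = l and k < v, hence l < v. Since j ≤ l, j < v. q = f and b divides q, so b divides f. Since f = t, b divides t. Since t divides b, t = b. Since b = v, t = v. Since h = t, h = v. h divides y, so v divides y. Since y > 0, v ≤ y. j < v, so j < y.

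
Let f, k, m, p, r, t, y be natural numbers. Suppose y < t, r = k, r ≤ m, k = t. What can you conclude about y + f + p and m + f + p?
y + f + p < m + f + p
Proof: r = k and r ≤ m, hence k ≤ m. k = t, so t ≤ m. Since y < t, y < m. Then y + f < m + f. Then y + f + p < m + f + p.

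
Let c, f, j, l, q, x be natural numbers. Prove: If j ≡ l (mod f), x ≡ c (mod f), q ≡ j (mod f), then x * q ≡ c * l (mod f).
From q ≡ j (mod f) and j ≡ l (mod f), q ≡ l (mod f). x ≡ c (mod f), so x * q ≡ c * l (mod f).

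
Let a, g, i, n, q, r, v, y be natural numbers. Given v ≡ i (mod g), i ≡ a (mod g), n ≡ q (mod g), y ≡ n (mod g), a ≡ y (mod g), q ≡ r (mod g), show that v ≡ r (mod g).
v ≡ i (mod g) and i ≡ a (mod g), hence v ≡ a (mod g). Since a ≡ y (mod g), v ≡ y (mod g). y ≡ n (mod g), so v ≡ n (mod g). n ≡ q (mod g), so v ≡ q (mod g). q ≡ r (mod g), so v ≡ r (mod g).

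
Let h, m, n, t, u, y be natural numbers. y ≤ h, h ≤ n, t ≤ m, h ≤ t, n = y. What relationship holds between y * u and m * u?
y * u ≤ m * u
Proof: n = y and h ≤ n, so h ≤ y. y ≤ h, so h = y. From h ≤ t and t ≤ m, h ≤ m. h = y, so y ≤ m. By multiplying by a non-negative, y * u ≤ m * u.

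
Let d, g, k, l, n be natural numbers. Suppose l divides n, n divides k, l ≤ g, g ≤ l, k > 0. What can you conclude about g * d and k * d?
g * d ≤ k * d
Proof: From l ≤ g and g ≤ l, l = g. Because l divides n and n divides k, l divides k. Since k > 0, l ≤ k. l = g, so g ≤ k. By multiplying by a non-negative, g * d ≤ k * d.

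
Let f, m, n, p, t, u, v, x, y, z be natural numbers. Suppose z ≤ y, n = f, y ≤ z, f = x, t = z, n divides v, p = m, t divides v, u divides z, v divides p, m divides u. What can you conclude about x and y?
x divides y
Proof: n = f and f = x, so n = x. z ≤ y and y ≤ z, hence z = y. p = m and v divides p, hence v divides m. m divides u, so v divides u. Since u divides z, v divides z. t = z and t divides v, hence z divides v. Because v divides z, v = z. Since n divides v, n divides z. Since z = y, n divides y. n = x, so x divides y.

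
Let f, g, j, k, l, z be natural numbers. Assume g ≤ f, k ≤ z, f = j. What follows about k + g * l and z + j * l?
k + g * l ≤ z + j * l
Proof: Because f = j and g ≤ f, g ≤ j. By multiplying by a non-negative, g * l ≤ j * l. Because k ≤ z, k + g * l ≤ z + j * l.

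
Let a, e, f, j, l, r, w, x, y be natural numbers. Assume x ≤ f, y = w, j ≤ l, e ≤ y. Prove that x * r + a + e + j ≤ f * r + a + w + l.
x ≤ f. By multiplying by a non-negative, x * r ≤ f * r. Then x * r + a ≤ f * r + a. y = w and e ≤ y, so e ≤ w. Since j ≤ l, e + j ≤ w + l. Since x * r + a ≤ f * r + a, x * r + a + e + j ≤ f * r + a + w + l.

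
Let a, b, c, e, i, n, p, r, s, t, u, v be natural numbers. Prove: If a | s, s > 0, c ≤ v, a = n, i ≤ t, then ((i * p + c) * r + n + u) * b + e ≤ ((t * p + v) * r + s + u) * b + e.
From i ≤ t, i * p ≤ t * p. Since c ≤ v, i * p + c ≤ t * p + v. Then (i * p + c) * r ≤ (t * p + v) * r. a = n and a | s, so n | s. s > 0, so n ≤ s. (i * p + c) * r ≤ (t * p + v) * r, so (i * p + c) * r + n ≤ (t * p + v) * r + s. Then (i * p + c) * r + n + u ≤ (t * p + v) * r + s + u. Then ((i * p + c) * r + n + u) * b ≤ ((t * p + v) * r + s + u) * b. Then ((i * p + c) * r + n + u) * b + e ≤ ((t * p + v) * r + s + u) * b + e.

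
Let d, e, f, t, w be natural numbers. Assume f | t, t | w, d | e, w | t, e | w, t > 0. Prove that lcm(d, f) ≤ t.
Since w | t and t | w, w = t. d | e and e | w, hence d | w. w = t, so d | t. Since f | t, lcm(d, f) | t. t > 0, so lcm(d, f) ≤ t.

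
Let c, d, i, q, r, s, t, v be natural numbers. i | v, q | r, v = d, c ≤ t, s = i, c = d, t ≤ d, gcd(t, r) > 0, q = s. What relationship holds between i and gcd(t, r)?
i ≤ gcd(t, r)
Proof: c = d and c ≤ t, thus d ≤ t. Since t ≤ d, d = t. v = d and i | v, therefore i | d. d = t, so i | t. q = s and q | r, therefore s | r. s = i, so i | r. i | t, so i | gcd(t, r). gcd(t, r) > 0, so i ≤ gcd(t, r).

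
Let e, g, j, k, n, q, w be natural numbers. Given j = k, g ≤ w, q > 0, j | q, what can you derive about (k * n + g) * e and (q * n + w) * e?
(k * n + g) * e ≤ (q * n + w) * e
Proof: From j = k and j | q, k | q. Since q > 0, k ≤ q. Then k * n ≤ q * n. g ≤ w, so k * n + g ≤ q * n + w. Then (k * n + g) * e ≤ (q * n + w) * e.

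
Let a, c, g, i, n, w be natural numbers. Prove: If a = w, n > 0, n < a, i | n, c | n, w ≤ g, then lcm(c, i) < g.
From c | n and i | n, lcm(c, i) | n. Since n > 0, lcm(c, i) ≤ n. Since a = w and n < a, n < w. Since lcm(c, i) ≤ n, lcm(c, i) < w. Since w ≤ g, lcm(c, i) < g.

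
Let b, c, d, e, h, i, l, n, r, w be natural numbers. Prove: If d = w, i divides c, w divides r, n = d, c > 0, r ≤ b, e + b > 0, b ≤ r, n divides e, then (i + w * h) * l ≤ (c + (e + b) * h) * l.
Because i divides c and c > 0, i ≤ c. Since n = d and d = w, n = w. Because n divides e, w divides e. From r ≤ b and b ≤ r, r = b. Since w divides r, w divides b. Since w divides e, w divides e + b. Since e + b > 0, w ≤ e + b. By multiplying by a non-negative, w * h ≤ (e + b) * h. Since i ≤ c, i + w * h ≤ c + (e + b) * h. By multiplying by a non-negative, (i + w * h) * l ≤ (c + (e + b) * h) * l.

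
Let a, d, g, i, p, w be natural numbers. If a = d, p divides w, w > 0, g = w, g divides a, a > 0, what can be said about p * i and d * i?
p * i ≤ d * i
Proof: Because p divides w and w > 0, p ≤ w. From g divides a and a > 0, g ≤ a. Since g = w, w ≤ a. p ≤ w, so p ≤ a. Because a = d, p ≤ d. By multiplying by a non-negative, p * i ≤ d * i.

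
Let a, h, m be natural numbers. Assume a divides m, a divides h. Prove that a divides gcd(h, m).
From a divides h and a divides m, because common divisors divide the gcd, a divides gcd(h, m).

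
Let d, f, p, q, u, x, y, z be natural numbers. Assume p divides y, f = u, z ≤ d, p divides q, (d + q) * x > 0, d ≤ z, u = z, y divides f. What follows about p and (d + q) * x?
p ≤ (d + q) * x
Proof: z ≤ d and d ≤ z, therefore z = d. f = u and u = z, so f = z. y divides f, so y divides z. z = d, so y divides d. Since p divides y, p divides d. p divides q, so p divides d + q. Then p divides (d + q) * x. Since (d + q) * x > 0, p ≤ (d + q) * x.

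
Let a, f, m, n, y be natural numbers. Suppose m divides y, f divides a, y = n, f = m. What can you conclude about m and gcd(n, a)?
m divides gcd(n, a)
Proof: y = n and m divides y, so m divides n. f = m and f divides a, therefore m divides a. m divides n, so m divides gcd(n, a).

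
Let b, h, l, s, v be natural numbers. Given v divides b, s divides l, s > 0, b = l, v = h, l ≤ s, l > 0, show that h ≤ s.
s divides l and l > 0, so s ≤ l. l ≤ s, so l = s. Since b = l, b = s. Because v divides b, v divides s. Since s > 0, v ≤ s. v = h, so h ≤ s.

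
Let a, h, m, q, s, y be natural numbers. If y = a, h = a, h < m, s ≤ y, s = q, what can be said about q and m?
q < m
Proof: s = q and s ≤ y, hence q ≤ y. Since y = a, q ≤ a. Since h = a and h < m, a < m. Because q ≤ a, q < m.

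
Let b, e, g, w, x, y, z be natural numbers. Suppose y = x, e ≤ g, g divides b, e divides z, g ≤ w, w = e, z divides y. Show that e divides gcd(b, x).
Since w = e and g ≤ w, g ≤ e. e ≤ g, so g = e. g divides b, so e divides b. From e divides z and z divides y, e divides y. y = x, so e divides x. Since e divides b, e divides gcd(b, x).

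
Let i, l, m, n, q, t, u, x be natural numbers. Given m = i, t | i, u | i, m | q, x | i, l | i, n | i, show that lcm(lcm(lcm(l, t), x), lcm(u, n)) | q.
l | i and t | i, therefore lcm(l, t) | i. x | i, so lcm(lcm(l, t), x) | i. From u | i and n | i, lcm(u, n) | i. Since lcm(lcm(l, t), x) | i, lcm(lcm(lcm(l, t), x), lcm(u, n)) | i. m = i and m | q, hence i | q. lcm(lcm(lcm(l, t), x), lcm(u, n)) | i, so lcm(lcm(lcm(l, t), x), lcm(u, n)) | q.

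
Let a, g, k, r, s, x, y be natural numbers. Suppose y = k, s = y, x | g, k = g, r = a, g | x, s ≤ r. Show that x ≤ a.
y = k and k = g, therefore y = g. g | x and x | g, therefore g = x. y = g, so y = x. r = a and s ≤ r, so s ≤ a. Since s = y, y ≤ a. y = x, so x ≤ a.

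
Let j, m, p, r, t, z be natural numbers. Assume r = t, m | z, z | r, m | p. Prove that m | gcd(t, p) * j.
Since m | z and z | r, m | r. r = t, so m | t. m | p, so m | gcd(t, p). Then m | gcd(t, p) * j.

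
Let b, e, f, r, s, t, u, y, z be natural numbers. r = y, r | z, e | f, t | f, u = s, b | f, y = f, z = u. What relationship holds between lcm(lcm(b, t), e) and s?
lcm(lcm(b, t), e) | s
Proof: b | f and t | f, hence lcm(b, t) | f. e | f, so lcm(lcm(b, t), e) | f. r = y and y = f, hence r = f. From z = u and r | z, r | u. u = s, so r | s. r = f, so f | s. lcm(lcm(b, t), e) | f, so lcm(lcm(b, t), e) | s.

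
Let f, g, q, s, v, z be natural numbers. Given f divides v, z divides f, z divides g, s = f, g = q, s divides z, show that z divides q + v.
Since g = q and z divides g, z divides q. Since s = f and s divides z, f divides z. Since z divides f, f = z. f divides v, so z divides v. z divides q, so z divides q + v.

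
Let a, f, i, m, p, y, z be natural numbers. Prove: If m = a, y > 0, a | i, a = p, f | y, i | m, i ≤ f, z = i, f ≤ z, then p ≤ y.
m = a and i | m, thus i | a. a | i, so i = a. Since a = p, i = p. z = i and f ≤ z, hence f ≤ i. Because i ≤ f, f = i. Since f | y, i | y. Since i = p, p | y. Since y > 0, p ≤ y.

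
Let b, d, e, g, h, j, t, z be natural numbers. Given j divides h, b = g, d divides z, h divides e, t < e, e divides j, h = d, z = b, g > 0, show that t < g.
Since e divides j and j divides h, e divides h. h divides e, so e = h. Since h = d, e = d. Since t < e, t < d. z = b and b = g, thus z = g. From d divides z, d divides g. g > 0, so d ≤ g. t < d, so t < g.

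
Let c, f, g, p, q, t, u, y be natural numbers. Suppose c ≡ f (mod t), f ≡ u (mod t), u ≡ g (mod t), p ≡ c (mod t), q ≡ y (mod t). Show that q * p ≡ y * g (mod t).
Since p ≡ c (mod t) and c ≡ f (mod t), p ≡ f (mod t). From f ≡ u (mod t), p ≡ u (mod t). Since u ≡ g (mod t), p ≡ g (mod t). Since q ≡ y (mod t), by multiplying congruences, q * p ≡ y * g (mod t).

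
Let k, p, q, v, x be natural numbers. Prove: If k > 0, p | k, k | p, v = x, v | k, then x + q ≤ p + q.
Because k | p and p | k, k = p. v | k and k > 0, thus v ≤ k. Since k = p, v ≤ p. v = x, so x ≤ p. Then x + q ≤ p + q.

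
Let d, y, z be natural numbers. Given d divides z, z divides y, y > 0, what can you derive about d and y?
d ≤ y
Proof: d divides z and z divides y, thus d divides y. Since y > 0, d ≤ y.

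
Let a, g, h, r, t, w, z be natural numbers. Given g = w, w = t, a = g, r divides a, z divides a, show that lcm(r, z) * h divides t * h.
g = w and w = t, so g = t. r divides a and z divides a, hence lcm(r, z) divides a. a = g, so lcm(r, z) divides g. g = t, so lcm(r, z) divides t. Then lcm(r, z) * h divides t * h.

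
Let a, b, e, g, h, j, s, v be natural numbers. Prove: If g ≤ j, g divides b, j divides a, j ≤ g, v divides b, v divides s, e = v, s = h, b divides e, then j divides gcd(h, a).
Because g ≤ j and j ≤ g, g = j. Since g divides b, j divides b. Because e = v and b divides e, b divides v. Since v divides b, v = b. Since v divides s, b divides s. s = h, so b divides h. Since j divides b, j divides h. Since j divides a, j divides gcd(h, a).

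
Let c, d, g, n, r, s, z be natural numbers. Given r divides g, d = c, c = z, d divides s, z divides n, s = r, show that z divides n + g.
d = c and c = z, therefore d = z. From s = r and d divides s, d divides r. r divides g, so d divides g. d = z, so z divides g. Because z divides n, z divides n + g.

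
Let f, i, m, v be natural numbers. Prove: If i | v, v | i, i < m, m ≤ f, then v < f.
Since i | v and v | i, i = v. i < m and m ≤ f, thus i < f. Since i = v, v < f.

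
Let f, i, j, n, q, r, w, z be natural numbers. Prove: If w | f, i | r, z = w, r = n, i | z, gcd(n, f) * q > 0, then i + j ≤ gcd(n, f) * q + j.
Because r = n and i | r, i | n. Because z = w and i | z, i | w. w | f, so i | f. i | n, so i | gcd(n, f). Then i | gcd(n, f) * q. gcd(n, f) * q > 0, so i ≤ gcd(n, f) * q. Then i + j ≤ gcd(n, f) * q + j.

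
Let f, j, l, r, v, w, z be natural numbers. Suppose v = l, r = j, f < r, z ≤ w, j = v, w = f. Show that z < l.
j = v and v = l, so j = l. w = f and z ≤ w, so z ≤ f. r = j and f < r, therefore f < j. Since z ≤ f, z < j. Since j = l, z < l.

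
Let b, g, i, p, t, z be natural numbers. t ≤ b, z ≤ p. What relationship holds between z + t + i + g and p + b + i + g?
z + t + i + g ≤ p + b + i + g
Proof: z ≤ p and t ≤ b, thus z + t ≤ p + b. Then z + t + i ≤ p + b + i. Then z + t + i + g ≤ p + b + i + g.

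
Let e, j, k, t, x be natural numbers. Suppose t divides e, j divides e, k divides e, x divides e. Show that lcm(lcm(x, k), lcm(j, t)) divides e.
x divides e and k divides e, hence lcm(x, k) divides e. From j divides e and t divides e, lcm(j, t) divides e. lcm(x, k) divides e, so lcm(lcm(x, k), lcm(j, t)) divides e.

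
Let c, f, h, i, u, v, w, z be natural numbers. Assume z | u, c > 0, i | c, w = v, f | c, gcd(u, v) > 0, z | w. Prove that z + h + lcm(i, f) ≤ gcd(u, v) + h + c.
Because w = v and z | w, z | v. z | u, so z | gcd(u, v). gcd(u, v) > 0, so z ≤ gcd(u, v). Then z + h ≤ gcd(u, v) + h. i | c and f | c, hence lcm(i, f) | c. c > 0, so lcm(i, f) ≤ c. z + h ≤ gcd(u, v) + h, so z + h + lcm(i, f) ≤ gcd(u, v) + h + c.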